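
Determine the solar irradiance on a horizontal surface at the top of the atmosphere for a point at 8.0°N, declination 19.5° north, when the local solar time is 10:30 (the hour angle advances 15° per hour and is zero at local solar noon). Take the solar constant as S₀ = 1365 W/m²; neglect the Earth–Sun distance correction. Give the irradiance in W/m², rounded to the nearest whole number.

1241 W/m²

Hour angle H = 15° × (10.5 − 12) = -22.50°.
cos θ_z = sin φ sin δ + cos φ cos δ cos H = (0.1392)(0.3338) + (0.9903)(0.9426)(0.9239) = 0.9089.
Top-of-atmosphere irradiance = S₀ cos θ_z = 1365 × 0.9089 = 1240.65 W/m².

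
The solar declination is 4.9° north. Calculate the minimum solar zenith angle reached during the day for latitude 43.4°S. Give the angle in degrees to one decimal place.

At local solar noon the hour angle is zero, so the zenith angle is |φ − δ| = |-43.4° − (4.9°)| = 48.3°.

48.3°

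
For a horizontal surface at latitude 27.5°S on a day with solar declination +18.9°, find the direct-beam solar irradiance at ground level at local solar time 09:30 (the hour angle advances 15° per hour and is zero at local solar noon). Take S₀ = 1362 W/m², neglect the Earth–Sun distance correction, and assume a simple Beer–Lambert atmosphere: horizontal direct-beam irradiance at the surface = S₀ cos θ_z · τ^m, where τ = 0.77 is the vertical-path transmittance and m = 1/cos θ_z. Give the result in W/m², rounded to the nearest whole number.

424 W/m²

Hour angle H = 15° × (9.5 − 12) = -37.50°.
cos θ_z = sin φ sin δ + cos φ cos δ cos H = (-0.4617)(0.3239) + (0.8870)(0.9461)(0.7934) = 0.5163.
Air mass m = 1/cos θ_z = 1/0.5163 = 1.937; τ^m = 0.77^1.937 = 0.6027.
Surface direct beam = 1362 × 0.5163 × 0.6027 = 423.82 W/m².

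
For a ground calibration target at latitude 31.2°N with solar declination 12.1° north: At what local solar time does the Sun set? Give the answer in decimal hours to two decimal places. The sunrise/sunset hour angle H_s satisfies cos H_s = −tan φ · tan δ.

18.50 h

−tan φ tan δ = −(0.6056)(0.2144) = -0.1298; H_s = arccos(-0.1298) = 97.46°.
Sunset is at 12 + H_s/15 = 12 + 6.497 = 18.497 h local solar time.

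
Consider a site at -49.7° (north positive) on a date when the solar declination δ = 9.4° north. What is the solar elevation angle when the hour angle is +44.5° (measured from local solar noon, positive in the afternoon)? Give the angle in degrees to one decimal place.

With φ = -49.7°, δ = 9.4°, H = 44.50°: sin φ sin δ = -0.1246, cos φ cos δ cos H = 0.4551, so cos θ_z = 0.3305.
θ_z = arccos(0.3305) = 70.70°, so the elevation is 90° − 70.70° = 19.30°.

19.3°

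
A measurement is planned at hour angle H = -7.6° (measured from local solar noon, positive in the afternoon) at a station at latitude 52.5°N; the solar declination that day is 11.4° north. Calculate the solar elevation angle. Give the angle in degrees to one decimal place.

48.4°

cos θ_z = sin(52.5°) sin(11.4°) + cos(52.5°) cos(11.4°) cos(-7.60°) = 0.1568 + 0.5915 = 0.7483.
θ_z = arccos(0.7483) = 41.56°, so the elevation is 90° − 41.56° = 48.44°.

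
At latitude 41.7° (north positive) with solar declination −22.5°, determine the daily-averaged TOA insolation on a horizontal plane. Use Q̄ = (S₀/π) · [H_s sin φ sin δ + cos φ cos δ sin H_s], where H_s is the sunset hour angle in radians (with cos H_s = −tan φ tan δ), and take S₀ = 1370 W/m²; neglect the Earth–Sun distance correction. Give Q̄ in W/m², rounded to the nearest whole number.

The sunset hour angle satisfies cos H_s = −tan φ tan δ = 0.3691, giving H_s = 68.34°. In radians, H_s = 1.1928.
H_s sin φ sin δ = 1.1928 × 0.6652 × -0.3827 = -0.3037.
cos φ cos δ sin H_s = 0.7466 × 0.9239 × 0.9294 = 0.6411.
Q̄ = (1370/π) × (-0.3037 + 0.6411) = 436.08 × 0.3374 = 147.13 W/m².

147 W/m²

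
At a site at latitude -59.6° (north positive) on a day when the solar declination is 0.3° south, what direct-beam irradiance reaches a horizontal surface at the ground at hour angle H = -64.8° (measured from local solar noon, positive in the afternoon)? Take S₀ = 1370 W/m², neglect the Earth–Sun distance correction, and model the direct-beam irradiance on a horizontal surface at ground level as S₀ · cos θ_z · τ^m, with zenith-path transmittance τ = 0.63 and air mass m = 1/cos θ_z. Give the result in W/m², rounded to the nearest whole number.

37 W/m²

With φ = -59.6°, δ = -0.3°, H = -64.80°: sin φ sin δ = 0.0045, cos φ cos δ cos H = 0.2155, so cos θ_z = 0.2200.
Air mass m = 1/cos θ_z = 1/0.2200 = 4.545; τ^m = 0.63^4.545 = 0.1225.
Surface direct beam = 1370 × 0.2200 × 0.1225 = 36.92 W/m².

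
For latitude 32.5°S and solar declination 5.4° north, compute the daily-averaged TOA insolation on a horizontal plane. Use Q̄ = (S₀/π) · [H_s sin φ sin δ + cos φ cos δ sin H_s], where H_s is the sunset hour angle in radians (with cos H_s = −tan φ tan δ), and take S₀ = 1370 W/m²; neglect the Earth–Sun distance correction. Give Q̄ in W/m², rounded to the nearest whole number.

−tan φ tan δ = −(-0.6371)(0.0945) = 0.0602; H_s = arccos(0.0602) = 86.55°. In radians, H_s = 1.5106.
H_s sin φ sin δ = 1.5106 × -0.5373 × 0.0941 = -0.0764.
cos φ cos δ sin H_s = 0.8434 × 0.9956 × 0.9982 = 0.8382.
Q̄ = (1370/π) × (-0.0764 + 0.8382) = 436.08 × 0.7618 = 332.21 W/m².

332 W/m²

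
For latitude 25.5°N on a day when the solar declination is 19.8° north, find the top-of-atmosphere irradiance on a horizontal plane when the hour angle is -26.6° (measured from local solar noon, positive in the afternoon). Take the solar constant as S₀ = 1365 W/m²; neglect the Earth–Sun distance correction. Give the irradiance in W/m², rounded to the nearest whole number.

cos θ_z = sin φ sin δ + cos φ cos δ cos H = (0.4305)(0.3387) + (0.9026)(0.9409)(0.8942) = 0.9052.
Top-of-atmosphere irradiance = S₀ cos θ_z = 1365 × 0.9052 = 1235.60 W/m².

1236 W/m²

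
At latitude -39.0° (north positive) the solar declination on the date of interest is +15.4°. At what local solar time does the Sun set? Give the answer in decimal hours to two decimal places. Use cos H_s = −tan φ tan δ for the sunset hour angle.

The sunset hour angle satisfies cos H_s = −tan φ tan δ = 0.2231, giving H_s = 77.11°.
Sunset is at 12 + H_s/15 = 12 + 5.141 = 17.141 h local solar time.

17.14 h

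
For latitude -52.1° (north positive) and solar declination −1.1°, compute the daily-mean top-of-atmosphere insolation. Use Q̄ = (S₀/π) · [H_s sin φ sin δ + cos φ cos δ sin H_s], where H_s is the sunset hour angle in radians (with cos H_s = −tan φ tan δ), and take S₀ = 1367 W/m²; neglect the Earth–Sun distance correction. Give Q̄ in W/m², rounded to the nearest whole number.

The sunset hour angle satisfies cos H_s = −tan φ tan δ = -0.0247, giving H_s = 91.42°. In radians, H_s = 1.5956.
H_s sin φ sin δ = 1.5956 × -0.7891 × -0.0192 = 0.0242.
cos φ cos δ sin H_s = 0.6143 × 0.9998 × 0.9997 = 0.6140.
Q̄ = (1367/π) × (0.0242 + 0.6140) = 435.13 × 0.6382 = 277.70 W/m².

278 W/m²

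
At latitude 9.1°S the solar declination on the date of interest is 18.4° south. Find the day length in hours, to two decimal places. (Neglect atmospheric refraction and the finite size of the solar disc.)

The sunset hour angle satisfies cos H_s = −tan φ tan δ = -0.0533, giving H_s = 93.06°.
Day length = 2 H_s / 15° h⁻¹ = 186.12° / 15 = 12.408 h.

12.41 hours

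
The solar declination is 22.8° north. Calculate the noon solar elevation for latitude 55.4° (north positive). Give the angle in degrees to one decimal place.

57.4°

At local solar noon the hour angle is zero, so the elevation is 90° − |φ − δ| = 90° − |55.4° − (22.8°)| = 90° − 32.6° = 57.4°.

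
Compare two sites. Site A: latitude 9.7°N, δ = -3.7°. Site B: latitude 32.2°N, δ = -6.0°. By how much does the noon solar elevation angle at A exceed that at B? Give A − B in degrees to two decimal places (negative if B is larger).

A: 90° − |9.7 − (-3.7)| = 76.60°.
B: 90° − |32.2 − (-6.0)| = 51.80°.
A − B = 76.60 − 51.80 = 24.80°.

+24.80°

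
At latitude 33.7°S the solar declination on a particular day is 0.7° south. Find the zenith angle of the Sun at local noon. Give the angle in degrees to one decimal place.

33.0°

At local solar noon the hour angle is zero, so the zenith angle is |φ − δ| = |-33.7° − (-0.7°)| = 33.0°.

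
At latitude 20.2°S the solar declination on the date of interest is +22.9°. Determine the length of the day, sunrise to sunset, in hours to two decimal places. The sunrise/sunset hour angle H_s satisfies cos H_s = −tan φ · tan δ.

The sunset hour angle satisfies cos H_s = −tan φ tan δ = 0.1554, giving H_s = 81.06°.
Day length = 2 H_s / 15° h⁻¹ = 162.12° / 15 = 10.808 h.

10.81 hours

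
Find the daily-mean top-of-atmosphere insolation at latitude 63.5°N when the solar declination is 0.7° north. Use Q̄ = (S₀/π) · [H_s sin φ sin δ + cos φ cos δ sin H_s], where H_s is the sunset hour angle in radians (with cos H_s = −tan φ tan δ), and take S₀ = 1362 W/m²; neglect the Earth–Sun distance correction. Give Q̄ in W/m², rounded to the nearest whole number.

201 W/m²

−tan φ tan δ = −(2.0057)(0.0122) = -0.0245; H_s = arccos(-0.0245) = 91.40°. In radians, H_s = 1.5952.
H_s sin φ sin δ = 1.5952 × 0.8949 × 0.0122 = 0.0174.
cos φ cos δ sin H_s = 0.4462 × 0.9999 × 0.9997 = 0.4460.
Q̄ = (1362/π) × (0.0174 + 0.4460) = 433.54 × 0.4634 = 200.90 W/m².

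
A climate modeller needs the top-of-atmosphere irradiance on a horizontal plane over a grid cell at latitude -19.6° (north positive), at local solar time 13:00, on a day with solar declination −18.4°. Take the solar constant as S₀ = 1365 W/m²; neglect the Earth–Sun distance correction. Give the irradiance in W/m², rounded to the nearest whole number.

Hour angle H = 15° × (13 − 12) = 15.00°.
cos θ_z = sin φ sin δ + cos φ cos δ cos H = (-0.3355)(-0.3156) + (0.9421)(0.9489)(0.9659) = 0.9694.
Top-of-atmosphere irradiance = S₀ cos θ_z = 1365 × 0.9694 = 1323.23 W/m².

1323 W/m²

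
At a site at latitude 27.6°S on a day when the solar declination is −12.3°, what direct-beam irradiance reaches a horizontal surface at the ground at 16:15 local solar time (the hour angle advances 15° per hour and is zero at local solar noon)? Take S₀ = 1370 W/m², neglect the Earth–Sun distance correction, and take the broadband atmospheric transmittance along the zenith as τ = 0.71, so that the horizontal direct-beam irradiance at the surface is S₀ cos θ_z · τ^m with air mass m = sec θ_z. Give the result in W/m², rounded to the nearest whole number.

324 W/m²

Hour angle H = 15° × (16.25 − 12) = 63.75°.
cos θ_z = sin(-27.6°) sin(-12.3°) + cos(-27.6°) cos(-12.3°) cos(63.75°) = 0.0987 + 0.3830 = 0.4817.
Air mass m = 1/cos θ_z = 1/0.4817 = 2.076; τ^m = 0.71^2.076 = 0.4911.
Surface direct beam = 1370 × 0.4817 × 0.4911 = 324.09 W/m².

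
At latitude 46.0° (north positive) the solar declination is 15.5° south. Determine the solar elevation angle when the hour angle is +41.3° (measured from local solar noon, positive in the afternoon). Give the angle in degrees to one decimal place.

With φ = 46.0°, δ = -15.5°, H = 41.30°: sin φ sin δ = -0.1922, cos φ cos δ cos H = 0.5029, so cos θ_z = 0.3107.
θ_z = arccos(0.3107) = 71.90°, so the elevation is 90° − 71.90° = 18.10°.

18.1°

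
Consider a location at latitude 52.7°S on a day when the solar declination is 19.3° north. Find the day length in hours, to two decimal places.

8.35 hours

−tan φ tan δ = −(-1.3127)(0.3502) = 0.4597; H_s = arccos(0.4597) = 62.63°.
Day length = 2 H_s / 15° h⁻¹ = 125.26° / 15 = 8.351 h.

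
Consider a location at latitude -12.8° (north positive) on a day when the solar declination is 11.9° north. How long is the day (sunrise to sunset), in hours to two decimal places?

The sunset hour angle satisfies cos H_s = −tan φ tan δ = 0.0479, giving H_s = 87.25°.
Day length = 2 H_s / 15° h⁻¹ = 174.50° / 15 = 11.633 h.

11.63 hours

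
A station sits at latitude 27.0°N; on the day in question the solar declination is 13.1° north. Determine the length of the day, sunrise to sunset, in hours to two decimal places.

The sunset hour angle satisfies cos H_s = −tan φ tan δ = -0.1186, giving H_s = 96.81°.
Day length = 2 H_s / 15° h⁻¹ = 193.62° / 15 = 12.908 h.

12.91 hours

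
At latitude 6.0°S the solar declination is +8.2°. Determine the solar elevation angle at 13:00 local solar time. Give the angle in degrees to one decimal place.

Hour angle H = 15° × (13 − 12) = 15.00°.
cos θ_z = sin(-6.0°) sin(8.2°) + cos(-6.0°) cos(8.2°) cos(15.00°) = -0.0149 + 0.9508 = 0.9359.
θ_z = arccos(0.9359) = 20.63°, so the elevation is 90° − 20.63° = 69.37°.

69.4°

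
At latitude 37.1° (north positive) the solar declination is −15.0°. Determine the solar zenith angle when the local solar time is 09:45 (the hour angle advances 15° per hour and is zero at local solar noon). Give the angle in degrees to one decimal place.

Hour angle H = 15° × (9.75 − 12) = -33.75°.
cos θ_z = sin φ sin δ + cos φ cos δ cos H = (0.6032)(-0.2588) + (0.7976)(0.9659)(0.8315) = 0.4845.
θ_z = arccos(0.4845) = 61.02°.

61.0°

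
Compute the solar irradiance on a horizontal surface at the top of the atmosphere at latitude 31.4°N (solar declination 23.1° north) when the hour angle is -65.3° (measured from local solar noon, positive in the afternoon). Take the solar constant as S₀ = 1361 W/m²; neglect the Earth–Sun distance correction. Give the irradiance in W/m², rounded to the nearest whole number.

725 W/m²

cos θ_z = sin φ sin δ + cos φ cos δ cos H = (0.5210)(0.3923) + (0.8536)(0.9198)(0.4179) = 0.5325.
Top-of-atmosphere irradiance = S₀ cos θ_z = 1361 × 0.5325 = 724.73 W/m².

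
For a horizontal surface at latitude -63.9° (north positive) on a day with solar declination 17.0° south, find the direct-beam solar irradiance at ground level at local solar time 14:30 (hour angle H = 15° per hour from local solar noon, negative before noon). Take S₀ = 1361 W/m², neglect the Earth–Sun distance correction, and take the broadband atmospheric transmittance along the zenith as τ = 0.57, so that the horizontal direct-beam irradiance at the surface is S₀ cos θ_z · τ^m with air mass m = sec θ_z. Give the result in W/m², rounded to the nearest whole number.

316 W/m²

Hour angle H = 15° × (14.5 − 12) = 37.50°.
With φ = -63.9°, δ = -17.0°, H = 37.50°: sin φ sin δ = 0.2626, cos φ cos δ cos H = 0.3338, so cos θ_z = 0.5964.
Air mass m = 1/cos θ_z = 1/0.5964 = 1.677; τ^m = 0.57^1.677 = 0.3896.
Surface direct beam = 1361 × 0.5964 × 0.3896 = 316.24 W/m².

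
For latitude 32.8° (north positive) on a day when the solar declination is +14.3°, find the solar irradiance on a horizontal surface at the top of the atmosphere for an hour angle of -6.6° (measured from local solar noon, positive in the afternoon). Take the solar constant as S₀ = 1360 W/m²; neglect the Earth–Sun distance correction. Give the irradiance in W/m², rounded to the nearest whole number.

With φ = 32.8°, δ = 14.3°, H = -6.60°: sin φ sin δ = 0.1338, cos φ cos δ cos H = 0.8091, so cos θ_z = 0.9429.
Top-of-atmosphere irradiance = S₀ cos θ_z = 1360 × 0.9429 = 1282.34 W/m².

1282 W/m²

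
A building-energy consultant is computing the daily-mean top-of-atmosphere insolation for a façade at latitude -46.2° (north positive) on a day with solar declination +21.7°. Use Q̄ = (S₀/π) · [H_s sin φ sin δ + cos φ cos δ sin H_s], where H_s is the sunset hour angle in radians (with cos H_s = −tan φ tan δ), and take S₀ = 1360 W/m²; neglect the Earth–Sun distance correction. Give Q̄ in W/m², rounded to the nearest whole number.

−tan φ tan δ = −(-1.0428)(0.3979) = 0.4149; H_s = arccos(0.4149) = 65.49°. In radians, H_s = 1.1430.
H_s sin φ sin δ = 1.1430 × -0.7218 × 0.3697 = -0.3050.
cos φ cos δ sin H_s = 0.6921 × 0.9291 × 0.9099 = 0.5851.
Q̄ = (1360/π) × (-0.3050 + 0.5851) = 432.90 × 0.2801 = 121.26 W/m².

121 W/m²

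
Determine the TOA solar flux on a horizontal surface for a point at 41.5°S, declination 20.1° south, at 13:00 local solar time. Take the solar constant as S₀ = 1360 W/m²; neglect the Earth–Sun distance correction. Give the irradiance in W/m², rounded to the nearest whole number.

Hour angle H = 15° × (13 − 12) = 15.00°.
With φ = -41.5°, δ = -20.1°, H = 15.00°: sin φ sin δ = 0.2277, cos φ cos δ cos H = 0.6794, so cos θ_z = 0.9071.
Top-of-atmosphere irradiance = S₀ cos θ_z = 1360 × 0.9071 = 1233.66 W/m².

1234 W/m²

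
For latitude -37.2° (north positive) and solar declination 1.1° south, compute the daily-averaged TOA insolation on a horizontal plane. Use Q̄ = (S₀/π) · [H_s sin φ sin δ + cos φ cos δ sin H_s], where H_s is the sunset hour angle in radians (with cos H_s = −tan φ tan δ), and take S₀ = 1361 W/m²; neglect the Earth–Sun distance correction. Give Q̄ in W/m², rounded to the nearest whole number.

The sunset hour angle satisfies cos H_s = −tan φ tan δ = -0.0146, giving H_s = 90.84°. In radians, H_s = 1.5855.
H_s sin φ sin δ = 1.5855 × -0.6046 × -0.0192 = 0.0184.
cos φ cos δ sin H_s = 0.7965 × 0.9998 × 0.9999 = 0.7963.
Q̄ = (1361/π) × (0.0184 + 0.7963) = 433.22 × 0.8147 = 352.94 W/m².

353 W/m²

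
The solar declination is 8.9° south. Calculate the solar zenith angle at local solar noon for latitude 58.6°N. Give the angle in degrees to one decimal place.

67.5°

At local solar noon the hour angle is zero, so the zenith angle is |φ − δ| = |58.6° − (-8.9°)| = 67.5°.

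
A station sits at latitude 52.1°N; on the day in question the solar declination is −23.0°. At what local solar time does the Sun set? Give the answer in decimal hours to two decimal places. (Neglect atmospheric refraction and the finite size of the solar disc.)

15.80 h

cos H_s = −tan(52.1°) · tan(-23.0°) = 0.5453, so H_s = arccos(0.5453) = 56.95°.
Sunset is at 12 + H_s/15 = 12 + 3.797 = 15.797 h local solar time.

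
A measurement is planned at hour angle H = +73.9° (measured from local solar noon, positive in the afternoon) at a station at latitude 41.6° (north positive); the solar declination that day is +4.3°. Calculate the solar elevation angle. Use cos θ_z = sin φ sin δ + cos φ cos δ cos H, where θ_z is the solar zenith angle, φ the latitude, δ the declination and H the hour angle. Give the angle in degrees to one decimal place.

14.9°

cos θ_z = sin φ sin δ + cos φ cos δ cos H = (0.6639)(0.0750) + (0.7478)(0.9972)(0.2773) = 0.2566.
θ_z = arccos(0.2566) = 75.13°, so the elevation is 90° − 75.13° = 14.87°.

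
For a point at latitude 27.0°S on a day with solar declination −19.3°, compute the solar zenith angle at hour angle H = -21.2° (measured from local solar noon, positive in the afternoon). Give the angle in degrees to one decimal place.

20.9°

With φ = -27.0°, δ = -19.3°, H = -21.20°: sin φ sin δ = 0.1501, cos φ cos δ cos H = 0.7840, so cos θ_z = 0.9341.
θ_z = arccos(0.9341) = 20.92°.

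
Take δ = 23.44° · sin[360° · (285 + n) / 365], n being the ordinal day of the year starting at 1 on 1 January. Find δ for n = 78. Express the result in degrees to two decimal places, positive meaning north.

-0.81°

360 × (285 + 78) / 365 = 358.027°; sin(358.027°) = -0.0344.
δ = 23.44 × -0.0344 = -0.806° ≈ -0.81°.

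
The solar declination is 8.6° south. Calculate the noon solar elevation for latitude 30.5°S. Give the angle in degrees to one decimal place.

At local solar noon the hour angle is zero, so the elevation is 90° − |φ − δ| = 90° − |-30.5° − (-8.6°)| = 90° − 21.9° = 68.1°.

68.1°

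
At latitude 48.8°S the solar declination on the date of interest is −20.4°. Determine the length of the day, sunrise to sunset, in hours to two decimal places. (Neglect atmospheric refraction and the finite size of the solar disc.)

15.35 hours

cos H_s = −tan(-48.8°) · tan(-20.4°) = -0.4248, so H_s = arccos(-0.4248) = 115.14°.
Day length = 2 H_s / 15° h⁻¹ = 230.28° / 15 = 15.352 h.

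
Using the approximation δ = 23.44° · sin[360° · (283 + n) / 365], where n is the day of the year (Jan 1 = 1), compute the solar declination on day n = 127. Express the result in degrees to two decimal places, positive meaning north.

+16.40°

360 × (283 + 127) / 365 = 404.384°; sin(404.384°) = 0.6995.
δ = 23.44 × 0.6995 = 16.396° ≈ +16.40°.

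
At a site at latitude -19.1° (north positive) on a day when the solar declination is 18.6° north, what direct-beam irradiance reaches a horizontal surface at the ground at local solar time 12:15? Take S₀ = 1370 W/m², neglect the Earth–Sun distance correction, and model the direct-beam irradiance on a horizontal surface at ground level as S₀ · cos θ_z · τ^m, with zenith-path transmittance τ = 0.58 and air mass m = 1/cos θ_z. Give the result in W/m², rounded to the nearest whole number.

542 W/m²

Hour angle H = 15° × (12.25 − 12) = 3.75°.
With φ = -19.1°, δ = 18.6°, H = 3.75°: sin φ sin δ = -0.1044, cos φ cos δ cos H = 0.8937, so cos θ_z = 0.7893.
Air mass m = 1/cos θ_z = 1/0.7893 = 1.267; τ^m = 0.58^1.267 = 0.5015.
Surface direct beam = 1370 × 0.7893 × 0.5015 = 542.29 W/m².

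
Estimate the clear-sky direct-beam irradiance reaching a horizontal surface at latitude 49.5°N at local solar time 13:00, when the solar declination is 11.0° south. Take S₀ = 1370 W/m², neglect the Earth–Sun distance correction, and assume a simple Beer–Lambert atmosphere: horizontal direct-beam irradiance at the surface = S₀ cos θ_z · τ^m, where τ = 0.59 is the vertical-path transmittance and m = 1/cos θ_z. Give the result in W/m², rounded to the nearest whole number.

Hour angle H = 15° × (13 − 12) = 15.00°.
cos θ_z = sin(49.5°) sin(-11.0°) + cos(49.5°) cos(-11.0°) cos(15.00°) = -0.1451 + 0.6158 = 0.4707.
Air mass m = 1/cos θ_z = 1/0.4707 = 2.124; τ^m = 0.59^2.124 = 0.3261.
Surface direct beam = 1370 × 0.4707 × 0.3261 = 210.29 W/m².

210 W/m²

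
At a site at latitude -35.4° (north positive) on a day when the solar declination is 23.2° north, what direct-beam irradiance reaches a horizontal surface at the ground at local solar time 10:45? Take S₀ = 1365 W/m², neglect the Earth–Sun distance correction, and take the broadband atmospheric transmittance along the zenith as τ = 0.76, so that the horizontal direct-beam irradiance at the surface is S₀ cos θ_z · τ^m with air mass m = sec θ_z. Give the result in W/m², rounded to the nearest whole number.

Hour angle H = 15° × (10.75 − 12) = -18.75°.
cos θ_z = sin φ sin δ + cos φ cos δ cos H = (-0.5793)(0.3939) + (0.8151)(0.9191)(0.9469) = 0.4812.
Air mass m = 1/cos θ_z = 1/0.4812 = 2.078; τ^m = 0.76^2.078 = 0.5654.
Surface direct beam = 1365 × 0.4812 × 0.5654 = 371.38 W/m².

371 W/m²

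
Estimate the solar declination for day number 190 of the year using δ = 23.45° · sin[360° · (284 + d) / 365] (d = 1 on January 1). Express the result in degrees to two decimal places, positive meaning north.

360 × (284 + 190) / 365 = 467.507°; sin(467.507°) = 0.9537.
δ = 23.45 × 0.9537 = 22.364° ≈ +22.36°.

+22.36°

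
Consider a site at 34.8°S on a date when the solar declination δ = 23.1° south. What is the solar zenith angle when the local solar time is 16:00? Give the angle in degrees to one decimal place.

53.0°

Hour angle H = 15° × (16 − 12) = 60.00°.
cos θ_z = sin(-34.8°) sin(-23.1°) + cos(-34.8°) cos(-23.1°) cos(60.00°) = 0.2239 + 0.3777 = 0.6016.
θ_z = arccos(0.6016) = 53.02°.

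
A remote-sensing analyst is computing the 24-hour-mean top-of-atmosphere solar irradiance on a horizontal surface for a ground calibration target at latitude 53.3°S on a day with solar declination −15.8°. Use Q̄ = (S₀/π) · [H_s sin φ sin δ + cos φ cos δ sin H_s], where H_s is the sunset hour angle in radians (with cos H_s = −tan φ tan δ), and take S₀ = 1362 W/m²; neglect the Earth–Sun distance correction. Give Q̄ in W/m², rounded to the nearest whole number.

The sunset hour angle satisfies cos H_s = −tan φ tan δ = -0.3796, giving H_s = 112.31°. In radians, H_s = 1.9602.
H_s sin φ sin δ = 1.9602 × -0.8018 × -0.2723 = 0.4280.
cos φ cos δ sin H_s = 0.5976 × 0.9622 × 0.9251 = 0.5319.
Q̄ = (1362/π) × (0.4280 + 0.5319) = 433.54 × 0.9599 = 416.16 W/m².

416 W/m²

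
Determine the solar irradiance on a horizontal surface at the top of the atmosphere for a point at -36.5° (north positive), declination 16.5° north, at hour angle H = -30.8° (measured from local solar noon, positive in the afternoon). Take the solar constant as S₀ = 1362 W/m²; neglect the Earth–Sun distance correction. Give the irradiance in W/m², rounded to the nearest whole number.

cos θ_z = sin(-36.5°) sin(16.5°) + cos(-36.5°) cos(16.5°) cos(-30.80°) = -0.1689 + 0.6620 = 0.4931.
Top-of-atmosphere irradiance = S₀ cos θ_z = 1362 × 0.4931 = 671.60 W/m².

672 W/m²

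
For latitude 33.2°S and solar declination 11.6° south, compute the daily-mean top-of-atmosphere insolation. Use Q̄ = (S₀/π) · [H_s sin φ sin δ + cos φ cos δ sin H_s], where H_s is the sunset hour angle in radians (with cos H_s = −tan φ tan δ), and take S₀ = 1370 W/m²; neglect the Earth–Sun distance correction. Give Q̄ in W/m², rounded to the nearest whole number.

436 W/m²

The sunset hour angle satisfies cos H_s = −tan φ tan δ = -0.1343, giving H_s = 97.72°. In radians, H_s = 1.7055.
H_s sin φ sin δ = 1.7055 × -0.5476 × -0.2011 = 0.1878.
cos φ cos δ sin H_s = 0.8368 × 0.9796 × 0.9909 = 0.8123.
Q̄ = (1370/π) × (0.1878 + 0.8123) = 436.08 × 1.0001 = 436.12 W/m².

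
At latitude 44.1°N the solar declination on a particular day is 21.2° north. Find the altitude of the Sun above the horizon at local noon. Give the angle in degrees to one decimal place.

At local solar noon the hour angle is zero, so the elevation is 90° − |φ − δ| = 90° − |44.1° − (21.2°)| = 90° − 22.9° = 67.1°.

67.1°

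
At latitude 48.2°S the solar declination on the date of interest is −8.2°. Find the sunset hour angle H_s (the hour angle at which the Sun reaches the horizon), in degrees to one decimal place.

The sunset hour angle satisfies cos H_s = −tan φ tan δ = -0.1612, giving H_s = 99.28°.

99.3°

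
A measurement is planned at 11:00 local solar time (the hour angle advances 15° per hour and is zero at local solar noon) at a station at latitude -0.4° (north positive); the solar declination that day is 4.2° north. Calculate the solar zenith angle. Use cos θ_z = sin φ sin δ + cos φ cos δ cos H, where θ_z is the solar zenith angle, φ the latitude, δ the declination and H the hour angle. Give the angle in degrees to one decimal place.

Hour angle H = 15° × (11 − 12) = -15.00°.
With φ = -0.4°, δ = 4.2°, H = -15.00°: sin φ sin δ = -0.0005, cos φ cos δ cos H = 0.9633, so cos θ_z = 0.9628.
θ_z = arccos(0.9628) = 15.68°.

15.7°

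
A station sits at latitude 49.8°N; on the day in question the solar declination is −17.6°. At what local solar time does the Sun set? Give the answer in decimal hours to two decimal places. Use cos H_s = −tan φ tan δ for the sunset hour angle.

16.53 h

−tan φ tan δ = −(1.1833)(-0.3172) = 0.3753; H_s = arccos(0.3753) = 67.96°.
Sunset is at 12 + H_s/15 = 12 + 4.531 = 16.531 h local solar time.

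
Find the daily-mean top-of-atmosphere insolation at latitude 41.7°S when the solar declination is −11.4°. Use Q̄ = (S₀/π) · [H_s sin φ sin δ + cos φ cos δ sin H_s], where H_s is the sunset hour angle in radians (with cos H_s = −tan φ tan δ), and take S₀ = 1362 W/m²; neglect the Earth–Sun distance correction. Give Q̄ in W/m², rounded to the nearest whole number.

The sunset hour angle satisfies cos H_s = −tan φ tan δ = -0.1797, giving H_s = 100.35°. In radians, H_s = 1.7514.
H_s sin φ sin δ = 1.7514 × -0.6652 × -0.1977 = 0.2303.
cos φ cos δ sin H_s = 0.7466 × 0.9803 × 0.9837 = 0.7200.
Q̄ = (1362/π) × (0.2303 + 0.7200) = 433.54 × 0.9503 = 411.99 W/m².

412 W/m²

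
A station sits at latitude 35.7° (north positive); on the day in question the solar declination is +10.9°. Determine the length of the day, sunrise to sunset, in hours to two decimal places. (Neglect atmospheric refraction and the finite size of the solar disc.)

−tan φ tan δ = −(0.7186)(0.1926) = -0.1384; H_s = arccos(-0.1384) = 97.96°.
Day length = 2 H_s / 15° h⁻¹ = 195.92° / 15 = 13.061 h.

13.06 hours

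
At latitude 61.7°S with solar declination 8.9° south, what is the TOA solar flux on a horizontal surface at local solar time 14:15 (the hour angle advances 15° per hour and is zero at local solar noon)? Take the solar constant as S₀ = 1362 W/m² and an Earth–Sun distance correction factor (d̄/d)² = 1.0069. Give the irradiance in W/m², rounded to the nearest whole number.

721 W/m²

Hour angle H = 15° × (14.25 − 12) = 33.75°.
cos θ_z = sin(-61.7°) sin(-8.9°) + cos(-61.7°) cos(-8.9°) cos(33.75°) = 0.1362 + 0.3894 = 0.5256.
Top-of-atmosphere irradiance = S₀ (d̄/d)² cos θ_z = 1362 × 1.0069 × 0.5256 = 720.81 W/m².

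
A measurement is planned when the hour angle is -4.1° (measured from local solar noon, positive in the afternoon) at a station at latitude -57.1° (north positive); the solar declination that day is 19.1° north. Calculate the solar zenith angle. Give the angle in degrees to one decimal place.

With φ = -57.1°, δ = 19.1°, H = -4.10°: sin φ sin δ = -0.2747, cos φ cos δ cos H = 0.5120, so cos θ_z = 0.2373.
θ_z = arccos(0.2373) = 76.27°.

76.3°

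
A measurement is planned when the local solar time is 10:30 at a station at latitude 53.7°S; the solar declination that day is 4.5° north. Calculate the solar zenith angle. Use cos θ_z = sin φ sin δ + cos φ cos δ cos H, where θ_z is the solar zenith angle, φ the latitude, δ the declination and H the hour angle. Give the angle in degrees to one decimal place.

Hour angle H = 15° × (10.5 − 12) = -22.50°.
With φ = -53.7°, δ = 4.5°, H = -22.50°: sin φ sin δ = -0.0632, cos φ cos δ cos H = 0.5453, so cos θ_z = 0.4821.
θ_z = arccos(0.4821) = 61.18°.

61.2°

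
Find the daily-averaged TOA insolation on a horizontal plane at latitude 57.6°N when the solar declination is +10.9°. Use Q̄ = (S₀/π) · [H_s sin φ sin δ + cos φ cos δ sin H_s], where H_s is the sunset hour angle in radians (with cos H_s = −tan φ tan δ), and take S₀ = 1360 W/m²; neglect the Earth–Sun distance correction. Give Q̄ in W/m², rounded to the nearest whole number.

347 W/m²

cos H_s = −tan(57.6°) · tan(10.9°) = -0.3034, so H_s = arccos(-0.3034) = 107.66°. In radians, H_s = 1.8790.
H_s sin φ sin δ = 1.8790 × 0.8443 × 0.1891 = 0.3000.
cos φ cos δ sin H_s = 0.5358 × 0.9820 × 0.9529 = 0.5014.
Q̄ = (1360/π) × (0.3000 + 0.5014) = 432.90 × 0.8014 = 346.93 W/m².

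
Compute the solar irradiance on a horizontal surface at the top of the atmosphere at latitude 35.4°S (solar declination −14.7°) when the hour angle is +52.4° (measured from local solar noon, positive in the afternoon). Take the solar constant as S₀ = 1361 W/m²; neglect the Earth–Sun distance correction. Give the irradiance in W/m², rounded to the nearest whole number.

855 W/m²

With φ = -35.4°, δ = -14.7°, H = 52.40°: sin φ sin δ = 0.1470, cos φ cos δ cos H = 0.4811, so cos θ_z = 0.6281.
Top-of-atmosphere irradiance = S₀ cos θ_z = 1361 × 0.6281 = 854.84 W/m².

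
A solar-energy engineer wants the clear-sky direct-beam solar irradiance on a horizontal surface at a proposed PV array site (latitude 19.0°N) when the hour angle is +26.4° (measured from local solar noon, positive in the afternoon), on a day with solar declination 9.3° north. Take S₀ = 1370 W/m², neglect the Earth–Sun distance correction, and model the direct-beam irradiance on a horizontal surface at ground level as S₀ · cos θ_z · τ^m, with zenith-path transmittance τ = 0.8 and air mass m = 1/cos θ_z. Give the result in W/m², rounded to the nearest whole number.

cos θ_z = sin φ sin δ + cos φ cos δ cos H = (0.3256)(0.1616) + (0.9455)(0.9869)(0.8957) = 0.8884.
Air mass m = 1/cos θ_z = 1/0.8884 = 1.126; τ^m = 0.8^1.126 = 0.7778.
Surface direct beam = 1370 × 0.8884 × 0.7778 = 946.67 W/m².

947 W/m²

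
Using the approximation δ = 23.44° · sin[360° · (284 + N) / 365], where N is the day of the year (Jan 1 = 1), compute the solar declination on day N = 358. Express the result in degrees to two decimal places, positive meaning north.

360 × (284 + 358) / 365 = 633.205°; sin(633.205°) = -0.9984.
δ = 23.44 × -0.9984 = -23.402° ≈ -23.40°.

-23.40°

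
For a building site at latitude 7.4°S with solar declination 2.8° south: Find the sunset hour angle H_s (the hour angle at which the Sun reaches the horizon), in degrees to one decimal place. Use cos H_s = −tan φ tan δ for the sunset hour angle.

90.4°

−tan φ tan δ = −(-0.1299)(-0.0489) = -0.0064; H_s = arccos(-0.0064) = 90.37°.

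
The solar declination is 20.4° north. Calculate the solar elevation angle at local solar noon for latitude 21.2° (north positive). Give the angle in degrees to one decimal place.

At local solar noon the hour angle is zero, so the elevation is 90° − |φ − δ| = 90° − |21.2° − (20.4°)| = 90° − 0.8° = 89.2°.

89.2°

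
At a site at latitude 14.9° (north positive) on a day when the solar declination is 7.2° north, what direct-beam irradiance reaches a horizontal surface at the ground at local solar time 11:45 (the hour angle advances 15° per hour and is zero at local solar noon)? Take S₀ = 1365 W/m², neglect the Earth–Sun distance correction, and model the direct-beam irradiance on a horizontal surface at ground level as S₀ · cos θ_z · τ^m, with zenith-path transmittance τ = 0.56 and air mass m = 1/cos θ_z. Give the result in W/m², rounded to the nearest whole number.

751 W/m²

Hour angle H = 15° × (11.75 − 12) = -3.75°.
cos θ_z = sin φ sin δ + cos φ cos δ cos H = (0.2571)(0.1253) + (0.9664)(0.9921)(0.9979) = 0.9890.
Air mass m = 1/cos θ_z = 1/0.9890 = 1.011; τ^m = 0.56^1.011 = 0.5564.
Surface direct beam = 1365 × 0.9890 × 0.5564 = 751.13 W/m².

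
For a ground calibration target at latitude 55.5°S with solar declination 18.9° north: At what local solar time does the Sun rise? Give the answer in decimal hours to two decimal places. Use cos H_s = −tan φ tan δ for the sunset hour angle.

7.99 h

The sunset hour angle satisfies cos H_s = −tan φ tan δ = 0.4982, giving H_s = 60.12°.
Sunrise is at 12 − H_s/15 = 12 − 4.008 = 7.992 h local solar time.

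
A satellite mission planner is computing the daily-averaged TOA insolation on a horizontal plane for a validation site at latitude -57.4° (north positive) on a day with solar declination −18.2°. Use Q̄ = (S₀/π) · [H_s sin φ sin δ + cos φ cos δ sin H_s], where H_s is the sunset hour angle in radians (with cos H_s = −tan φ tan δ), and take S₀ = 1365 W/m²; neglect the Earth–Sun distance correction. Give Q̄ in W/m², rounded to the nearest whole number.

cos H_s = −tan(-57.4°) · tan(-18.2°) = -0.5141, so H_s = arccos(-0.5141) = 120.94°. In radians, H_s = 2.1108.
H_s sin φ sin δ = 2.1108 × -0.8425 × -0.3123 = 0.5554.
cos φ cos δ sin H_s = 0.5388 × 0.9500 × 0.8577 = 0.4390.
Q̄ = (1365/π) × (0.5554 + 0.4390) = 434.49 × 0.9944 = 432.06 W/m².

432 W/m²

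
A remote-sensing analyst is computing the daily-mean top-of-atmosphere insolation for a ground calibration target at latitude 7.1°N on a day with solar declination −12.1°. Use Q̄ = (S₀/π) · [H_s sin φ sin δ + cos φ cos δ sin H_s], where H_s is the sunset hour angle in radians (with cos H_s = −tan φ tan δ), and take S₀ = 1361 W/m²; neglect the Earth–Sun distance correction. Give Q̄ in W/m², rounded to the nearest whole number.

403 W/m²

−tan φ tan δ = −(0.1246)(-0.2144) = 0.0267; H_s = arccos(0.0267) = 88.47°. In radians, H_s = 1.5441.
H_s sin φ sin δ = 1.5441 × 0.1236 × -0.2096 = -0.0400.
cos φ cos δ sin H_s = 0.9923 × 0.9778 × 0.9996 = 0.9699.
Q̄ = (1361/π) × (-0.0400 + 0.9699) = 433.22 × 0.9299 = 402.85 W/m².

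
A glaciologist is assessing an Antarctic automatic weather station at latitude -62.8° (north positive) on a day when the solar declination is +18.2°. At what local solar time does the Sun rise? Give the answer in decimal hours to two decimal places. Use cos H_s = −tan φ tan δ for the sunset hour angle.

cos H_s = −tan(-62.8°) · tan(18.2°) = 0.6397, so H_s = arccos(0.6397) = 50.23°.
Sunrise is at 12 − H_s/15 = 12 − 3.349 = 8.651 h local solar time.

8.65 h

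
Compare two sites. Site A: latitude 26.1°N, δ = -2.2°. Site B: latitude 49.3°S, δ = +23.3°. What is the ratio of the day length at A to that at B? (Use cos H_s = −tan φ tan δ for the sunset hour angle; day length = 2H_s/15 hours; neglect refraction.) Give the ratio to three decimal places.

A: H_s = arccos(−tan 26.1° · tan -2.2°) = 88.92°, so 2H_s/15 = 11.8560 h.
B: H_s = arccos(−tan -49.3° · tan 23.3°) = 59.95°, so 2H_s/15 = 7.9933 h.
Ratio A/B = 11.8560 / 7.9933 = 1.4832.

1.483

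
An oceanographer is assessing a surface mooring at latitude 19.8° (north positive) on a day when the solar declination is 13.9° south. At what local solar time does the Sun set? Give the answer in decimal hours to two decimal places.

17.66 h

The sunset hour angle satisfies cos H_s = −tan φ tan δ = 0.0891, giving H_s = 84.89°.
Sunset is at 12 + H_s/15 = 12 + 5.659 = 17.659 h local solar time.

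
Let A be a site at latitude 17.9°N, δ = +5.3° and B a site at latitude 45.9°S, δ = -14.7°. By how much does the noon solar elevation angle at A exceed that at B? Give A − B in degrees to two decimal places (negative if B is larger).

+18.60°

A: 90° − |17.9 − (5.3)| = 77.40°.
B: 90° − |-45.9 − (-14.7)| = 58.80°.
A − B = 77.40 − 58.80 = 18.60°.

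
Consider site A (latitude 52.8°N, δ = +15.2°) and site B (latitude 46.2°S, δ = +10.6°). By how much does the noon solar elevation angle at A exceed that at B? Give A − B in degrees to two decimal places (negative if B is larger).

A: 90° − |52.8 − (15.2)| = 52.40°.
B: 90° − |-46.2 − (10.6)| = 33.20°.
A − B = 52.40 − 33.20 = 19.20°.

+19.20°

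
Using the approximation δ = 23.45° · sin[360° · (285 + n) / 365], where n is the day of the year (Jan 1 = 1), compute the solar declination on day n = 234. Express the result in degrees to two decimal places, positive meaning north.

360 × (285 + 234) / 365 = 511.890°; sin(511.890°) = 0.4712.
δ = 23.45 × 0.4712 = 11.050° ≈ +11.05°.

+11.05°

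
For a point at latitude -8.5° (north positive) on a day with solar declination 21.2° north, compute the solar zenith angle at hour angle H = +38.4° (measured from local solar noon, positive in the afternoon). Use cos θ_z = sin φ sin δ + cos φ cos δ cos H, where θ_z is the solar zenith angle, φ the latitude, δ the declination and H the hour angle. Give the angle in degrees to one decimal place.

48.0°

With φ = -8.5°, δ = 21.2°, H = 38.40°: sin φ sin δ = -0.0535, cos φ cos δ cos H = 0.7226, so cos θ_z = 0.6691.
θ_z = arccos(0.6691) = 48.00°.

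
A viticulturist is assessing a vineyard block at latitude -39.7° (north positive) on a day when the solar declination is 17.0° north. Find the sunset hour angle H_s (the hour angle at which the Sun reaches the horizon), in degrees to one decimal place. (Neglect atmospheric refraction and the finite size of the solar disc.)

75.3°

The sunset hour angle satisfies cos H_s = −tan φ tan δ = 0.2538, giving H_s = 75.30°.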